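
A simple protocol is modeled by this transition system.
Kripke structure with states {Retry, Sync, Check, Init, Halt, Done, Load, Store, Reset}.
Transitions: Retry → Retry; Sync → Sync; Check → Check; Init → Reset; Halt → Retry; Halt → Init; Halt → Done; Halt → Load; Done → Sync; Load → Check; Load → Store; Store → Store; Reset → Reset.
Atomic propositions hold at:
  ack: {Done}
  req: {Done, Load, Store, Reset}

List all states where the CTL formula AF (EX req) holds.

{Init, Halt, Load, Store, Reset}

Sat(EX req) = {s : some successor in {Done, Load, Store, Reset}} = {Init, Halt, Load, Store, Reset}
AF (EX req): least fixpoint, start Z0 = {Init, Halt, Load, Store, Reset}, add states with every successor in Z. Already a fixed point.
Sat(AF (EX req)) = {Init, Halt, Load, Store, Reset}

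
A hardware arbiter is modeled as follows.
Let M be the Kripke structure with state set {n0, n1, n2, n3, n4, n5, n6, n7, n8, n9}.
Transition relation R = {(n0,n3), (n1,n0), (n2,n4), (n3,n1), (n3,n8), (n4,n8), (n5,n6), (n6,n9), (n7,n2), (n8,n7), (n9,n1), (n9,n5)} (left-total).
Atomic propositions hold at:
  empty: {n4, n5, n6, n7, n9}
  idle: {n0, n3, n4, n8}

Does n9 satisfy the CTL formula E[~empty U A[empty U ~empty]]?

No

Sat(~empty) = {n0, n1, n2, n3, n8}
A[empty U ~empty]: least fixpoint, start Z0 = Sat(~empty) = {n0, n1, n2, n3, n8}, add states in Sat(empty) with every successor in Z. Z1 = {n0, n1, n2, n3, n4, n7, n8}; fixed.
Sat(A[empty U ~empty]) = {n0, n1, n2, n3, n4, n7, n8}
E[~empty U A[empty U ~empty]]: least fixpoint, start Z0 = Sat(A[empty U ~empty]) = {n0, n1, n2, n3, n4, n7, n8}, add states in Sat(~empty) with some successor in Z. Already a fixed point.
Sat(E[~empty U A[empty U ~empty]]) = {n0, n1, n2, n3, n4, n7, n8}
n9 ∉ Sat(E[~empty U A[empty U ~empty]]) = {n0, n1, n2, n3, n4, n7, n8}, so the formula does not hold at n9.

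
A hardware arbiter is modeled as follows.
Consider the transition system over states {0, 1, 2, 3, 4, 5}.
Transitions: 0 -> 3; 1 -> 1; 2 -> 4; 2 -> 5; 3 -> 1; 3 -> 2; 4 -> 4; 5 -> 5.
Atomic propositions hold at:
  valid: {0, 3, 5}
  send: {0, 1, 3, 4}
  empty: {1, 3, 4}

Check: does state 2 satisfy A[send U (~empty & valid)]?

Sat(~empty) = {0, 2, 5}
Sat(~empty & valid) = {0, 5}
A[send U (~empty & valid)]: least fixpoint, start Z0 = Sat((~empty & valid)) = {0, 5}, add states in Sat(send) with every successor in Z. Already a fixed point.
Sat(A[send U (~empty & valid)]) = {0, 5}
2 ∉ Sat(A[send U (~empty & valid)]) = {0, 5}, so the formula does not hold at 2.

No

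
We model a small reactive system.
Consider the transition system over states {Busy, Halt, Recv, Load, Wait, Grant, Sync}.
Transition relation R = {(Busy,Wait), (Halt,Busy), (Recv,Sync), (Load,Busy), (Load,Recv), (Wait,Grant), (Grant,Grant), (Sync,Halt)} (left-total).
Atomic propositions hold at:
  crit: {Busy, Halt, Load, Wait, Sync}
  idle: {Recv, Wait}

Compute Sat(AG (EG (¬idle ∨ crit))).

Sat(¬idle) = {Busy, Halt, Load, Grant, Sync}
Sat(¬idle ∨ crit) = {Busy, Halt, Load, Wait, Grant, Sync}
EG (¬idle ∨ crit): greatest fixpoint, start Z0 = {Busy, Halt, Load, Wait, Grant, Sync}, keep only states in Sat with some successor in Z. Already a fixed point.
Sat(EG (¬idle ∨ crit)) = {Busy, Halt, Load, Wait, Grant, Sync}
AG (EG (¬idle ∨ crit)): greatest fixpoint, start Z0 = {Busy, Halt, Load, Wait, Grant, Sync}, keep only states in Sat with every successor in Z. Z1 = {Busy, Halt, Wait, Grant, Sync}; fixed.
Sat(AG (EG (¬idle ∨ crit))) = {Busy, Halt, Wait, Grant, Sync}

{Busy, Halt, Wait, Grant, Sync}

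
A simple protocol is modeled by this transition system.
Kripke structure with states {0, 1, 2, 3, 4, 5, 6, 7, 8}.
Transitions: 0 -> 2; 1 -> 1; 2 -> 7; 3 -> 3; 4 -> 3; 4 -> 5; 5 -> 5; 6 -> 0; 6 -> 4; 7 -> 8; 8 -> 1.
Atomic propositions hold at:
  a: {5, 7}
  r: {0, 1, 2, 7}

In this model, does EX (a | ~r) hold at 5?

Sat(~r) = {3, 4, 5, 6, 8}
Sat(a | ~r) = {3, 4, 5, 6, 7, 8}
Sat(EX (a | ~r)) = {s : some successor in {3, 4, 5, 6, 7, 8}} = {2, 3, 4, 5, 6, 7}
5 ∈ Sat(EX (a | ~r)) = {2, 3, 4, 5, 6, 7}, so the formula holds at 5.

Yes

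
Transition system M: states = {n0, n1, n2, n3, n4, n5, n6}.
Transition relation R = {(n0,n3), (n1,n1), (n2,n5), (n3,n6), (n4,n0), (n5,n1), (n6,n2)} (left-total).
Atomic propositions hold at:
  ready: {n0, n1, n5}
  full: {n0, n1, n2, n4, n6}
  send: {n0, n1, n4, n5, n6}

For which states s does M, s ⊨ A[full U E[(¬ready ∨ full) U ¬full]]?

Sat(¬ready) = {n2, n3, n4, n6}
Sat(¬ready ∨ full) = {n0, n1, n2, n3, n4, n6}
Sat(¬full) = {n3, n5}
E[(¬ready ∨ full) U ¬full]: least fixpoint, start Z0 = Sat(¬full) = {n3, n5}, add states in Sat(¬ready ∨ full) with some successor in Z. Z1 = {n0, n2, n3, n5}; Z2 = {n0, n2, n3, n4, n5, n6}; fixed.
Sat(E[(¬ready ∨ full) U ¬full]) = {n0, n2, n3, n4, n5, n6}
A[full U E[(¬ready ∨ full) U ¬full]]: least fixpoint, start Z0 = Sat(E[(¬ready ∨ full) U ¬full]) = {n0, n2, n3, n4, n5, n6}, add states in Sat(full) with every successor in Z. Already a fixed point.
Sat(A[full U E[(¬ready ∨ full) U ¬full]]) = {n0, n2, n3, n4, n5, n6}

{n0, n2, n3, n4, n5, n6}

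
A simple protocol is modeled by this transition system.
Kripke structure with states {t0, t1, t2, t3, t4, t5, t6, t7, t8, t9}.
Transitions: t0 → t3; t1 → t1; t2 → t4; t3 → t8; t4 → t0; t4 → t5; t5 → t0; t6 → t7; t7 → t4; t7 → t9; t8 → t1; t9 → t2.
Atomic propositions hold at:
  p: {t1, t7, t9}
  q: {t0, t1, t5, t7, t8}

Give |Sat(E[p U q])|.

E[p U q]: least fixpoint, start Z0 = Sat(q) = {t0, t1, t5, t7, t8}, add states in Sat(p) with some successor in Z. Already a fixed point.
Sat(E[p U q]) = {t0, t1, t5, t7, t8}
|Sat(E[p U q])| = |{t0, t1, t5, t7, t8}| = 5.

5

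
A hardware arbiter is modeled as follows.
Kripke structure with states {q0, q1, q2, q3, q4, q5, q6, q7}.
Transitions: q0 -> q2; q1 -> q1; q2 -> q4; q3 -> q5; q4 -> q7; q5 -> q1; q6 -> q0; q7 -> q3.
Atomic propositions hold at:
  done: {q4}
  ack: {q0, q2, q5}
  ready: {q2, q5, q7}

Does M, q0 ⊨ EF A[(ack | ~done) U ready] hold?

Yes

Sat(~done) = {q0, q1, q2, q3, q5, q6, q7}
Sat(ack | ~done) = {q0, q1, q2, q3, q5, q6, q7}
A[(ack | ~done) U ready]: least fixpoint, start Z0 = Sat(ready) = {q2, q5, q7}, add states in Sat(ack | ~done) with every successor in Z. Z1 = {q0, q2, q3, q5, q7}; Z2 = {q0, q2, q3, q5, q6, q7}; fixed.
Sat(A[(ack | ~done) U ready]) = {q0, q2, q3, q5, q6, q7}
EF A[(ack | ~done) U ready]: least fixpoint, start Z0 = {q0, q2, q3, q5, q6, q7}, add states with some successor in Z. Z1 = {q0, q2, q3, q4, q5, q6, q7}; fixed.
Sat(EF A[(ack | ~done) U ready]) = {q0, q2, q3, q4, q5, q6, q7}
q0 ∈ Sat(EF A[(ack | ~done) U ready]) = {q0, q2, q3, q4, q5, q6, q7}, so the formula holds at q0.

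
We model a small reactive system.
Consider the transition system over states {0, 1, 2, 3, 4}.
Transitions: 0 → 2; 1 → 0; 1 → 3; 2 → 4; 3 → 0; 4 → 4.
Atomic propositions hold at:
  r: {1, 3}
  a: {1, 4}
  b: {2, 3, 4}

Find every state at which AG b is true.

{2, 4}

AG b: greatest fixpoint, start Z0 = {2, 3, 4}, keep only states in Sat with every successor in Z. Z1 = {2, 4}; fixed.
Sat(AG b) = {2, 4}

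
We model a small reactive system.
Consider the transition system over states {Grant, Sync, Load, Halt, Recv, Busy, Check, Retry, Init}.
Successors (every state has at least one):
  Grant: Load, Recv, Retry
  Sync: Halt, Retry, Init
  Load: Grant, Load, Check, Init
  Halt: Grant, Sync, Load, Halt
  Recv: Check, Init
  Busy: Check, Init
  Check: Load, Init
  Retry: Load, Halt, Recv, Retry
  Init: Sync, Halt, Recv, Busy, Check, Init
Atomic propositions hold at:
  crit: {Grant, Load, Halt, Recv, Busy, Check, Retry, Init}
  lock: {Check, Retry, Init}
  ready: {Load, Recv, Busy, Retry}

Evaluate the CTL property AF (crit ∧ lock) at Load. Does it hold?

Sat(crit ∧ lock) = {Check, Retry, Init}
AF (crit ∧ lock): least fixpoint, start Z0 = {Check, Retry, Init}, add states with every successor in Z. Z1 = {Recv, Busy, Check, Retry, Init}; fixed.
Sat(AF (crit ∧ lock)) = {Recv, Busy, Check, Retry, Init}
Load ∉ Sat(AF (crit ∧ lock)) = {Recv, Busy, Check, Retry, Init}, so the formula does not hold at Load.

No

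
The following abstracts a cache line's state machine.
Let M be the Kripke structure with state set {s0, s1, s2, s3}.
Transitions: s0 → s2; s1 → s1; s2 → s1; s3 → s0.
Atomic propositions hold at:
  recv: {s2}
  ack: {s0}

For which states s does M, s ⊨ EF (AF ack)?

{s0, s3}

AF ack: least fixpoint, start Z0 = {s0}, add states with every successor in Z. Z1 = {s0, s3}; fixed.
Sat(AF ack) = {s0, s3}
EF (AF ack): least fixpoint, start Z0 = {s0, s3}, add states with some successor in Z. Already a fixed point.
Sat(EF (AF ack)) = {s0, s3}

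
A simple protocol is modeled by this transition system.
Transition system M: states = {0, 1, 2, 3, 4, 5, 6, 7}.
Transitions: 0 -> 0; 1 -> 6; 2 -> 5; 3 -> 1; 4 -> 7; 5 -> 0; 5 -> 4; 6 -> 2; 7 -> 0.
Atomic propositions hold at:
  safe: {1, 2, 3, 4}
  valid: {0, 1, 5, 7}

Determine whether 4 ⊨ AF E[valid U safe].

Yes

E[valid U safe]: least fixpoint, start Z0 = Sat(safe) = {1, 2, 3, 4}, add states in Sat(valid) with some successor in Z. Z1 = {1, 2, 3, 4, 5}; fixed.
Sat(E[valid U safe]) = {1, 2, 3, 4, 5}
AF E[valid U safe]: least fixpoint, start Z0 = {1, 2, 3, 4, 5}, add states with every successor in Z. Z1 = {1, 2, 3, 4, 5, 6}; fixed.
Sat(AF E[valid U safe]) = {1, 2, 3, 4, 5, 6}
4 ∈ Sat(AF E[valid U safe]) = {1, 2, 3, 4, 5, 6}, so the formula holds at 4.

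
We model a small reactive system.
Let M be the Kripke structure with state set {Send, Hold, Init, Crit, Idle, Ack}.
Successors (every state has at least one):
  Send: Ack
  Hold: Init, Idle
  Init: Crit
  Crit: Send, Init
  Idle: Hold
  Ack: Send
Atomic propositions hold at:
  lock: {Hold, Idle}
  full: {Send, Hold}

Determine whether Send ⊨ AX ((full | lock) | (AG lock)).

No

Sat(full | lock) = {Send, Hold, Idle}
AG lock: greatest fixpoint, start Z0 = {Hold, Idle}, keep only states in Sat with every successor in Z. Z1 = {Idle}; Z2 = ∅; fixed.
Sat(AG lock) = ∅
Sat((full | lock) | (AG lock)) = {Send, Hold, Idle}
Sat(AX ((full | lock) | (AG lock))) = {s : every successor in {Send, Hold, Idle}} = {Idle, Ack}
Send ∉ Sat(AX ((full | lock) | (AG lock))) = {Idle, Ack}, so the formula does not hold at Send.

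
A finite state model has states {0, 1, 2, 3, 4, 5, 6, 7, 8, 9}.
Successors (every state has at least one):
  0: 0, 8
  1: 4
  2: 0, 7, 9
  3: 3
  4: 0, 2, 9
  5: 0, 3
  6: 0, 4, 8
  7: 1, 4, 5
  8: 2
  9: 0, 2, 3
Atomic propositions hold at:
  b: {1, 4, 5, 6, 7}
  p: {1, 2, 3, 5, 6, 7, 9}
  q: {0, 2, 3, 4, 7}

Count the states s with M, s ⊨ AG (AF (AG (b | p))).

Sat(b | p) = {1, 2, 3, 4, 5, 6, 7, 9}
AG (b | p): greatest fixpoint, start Z0 = {1, 2, 3, 4, 5, 6, 7, 9}, keep only states in Sat with every successor in Z. Z1 = {1, 3, 7}; Z2 = {3}; fixed.
Sat(AG (b | p)) = {3}
AF (AG (b | p)): least fixpoint, start Z0 = {3}, add states with every successor in Z. Already a fixed point.
Sat(AF (AG (b | p))) = {3}
AG (AF (AG (b | p))): greatest fixpoint, start Z0 = {3}, keep only states in Sat with every successor in Z. Already a fixed point.
Sat(AG (AF (AG (b | p)))) = {3}
|Sat(AG (AF (AG (b | p))))| = |{3}| = 1.

1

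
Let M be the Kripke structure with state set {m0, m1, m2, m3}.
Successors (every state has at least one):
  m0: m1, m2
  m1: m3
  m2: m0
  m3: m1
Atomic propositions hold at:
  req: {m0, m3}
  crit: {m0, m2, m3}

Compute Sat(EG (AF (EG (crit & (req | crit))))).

Sat(req | crit) = {m0, m2, m3}
Sat(crit & (req | crit)) = {m0, m2, m3}
EG (crit & (req | crit)): greatest fixpoint, start Z0 = {m0, m2, m3}, keep only states in Sat with some successor in Z. Z1 = {m0, m2}; fixed.
Sat(EG (crit & (req | crit))) = {m0, m2}
AF (EG (crit & (req | crit))): least fixpoint, start Z0 = {m0, m2}, add states with every successor in Z. Already a fixed point.
Sat(AF (EG (crit & (req | crit)))) = {m0, m2}
EG (AF (EG (crit & (req | crit)))): greatest fixpoint, start Z0 = {m0, m2}, keep only states in Sat with some successor in Z. Already a fixed point.
Sat(EG (AF (EG (crit & (req | crit))))) = {m0, m2}

{m0, m2}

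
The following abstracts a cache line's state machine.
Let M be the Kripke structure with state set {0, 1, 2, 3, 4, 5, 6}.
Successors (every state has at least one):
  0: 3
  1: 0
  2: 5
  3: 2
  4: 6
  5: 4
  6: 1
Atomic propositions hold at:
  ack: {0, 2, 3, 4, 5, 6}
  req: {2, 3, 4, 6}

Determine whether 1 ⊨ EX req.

No

Sat(EX req) = {s : some successor in {2, 3, 4, 6}} = {0, 3, 4, 5}
1 ∉ Sat(EX req) = {0, 3, 4, 5}, so the formula does not hold at 1.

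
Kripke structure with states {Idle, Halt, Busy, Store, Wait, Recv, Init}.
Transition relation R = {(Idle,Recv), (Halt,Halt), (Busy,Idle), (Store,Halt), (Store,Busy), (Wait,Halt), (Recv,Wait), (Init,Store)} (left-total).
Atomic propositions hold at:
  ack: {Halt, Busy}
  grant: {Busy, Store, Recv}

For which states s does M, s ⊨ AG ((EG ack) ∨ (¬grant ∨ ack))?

{Halt, Wait}

EG ack: greatest fixpoint, start Z0 = {Halt, Busy}, keep only states in Sat with some successor in Z. Z1 = {Halt}; fixed.
Sat(EG ack) = {Halt}
Sat(¬grant) = {Idle, Halt, Wait, Init}
Sat(¬grant ∨ ack) = {Idle, Halt, Busy, Wait, Init}
Sat((EG ack) ∨ (¬grant ∨ ack)) = {Idle, Halt, Busy, Wait, Init}
AG ((EG ack) ∨ (¬grant ∨ ack)): greatest fixpoint, start Z0 = {Idle, Halt, Busy, Wait, Init}, keep only states in Sat with every successor in Z. Z1 = {Halt, Busy, Wait}; Z2 = {Halt, Wait}; fixed.
Sat(AG ((EG ack) ∨ (¬grant ∨ ack))) = {Halt, Wait}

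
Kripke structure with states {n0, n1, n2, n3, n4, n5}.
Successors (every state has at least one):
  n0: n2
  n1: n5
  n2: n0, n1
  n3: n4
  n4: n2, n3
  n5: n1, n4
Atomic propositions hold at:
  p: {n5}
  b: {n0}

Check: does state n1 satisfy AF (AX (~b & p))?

Sat(~b) = {n1, n2, n3, n4, n5}
Sat(~b & p) = {n5}
Sat(AX (~b & p)) = {s : every successor in {n5}} = {n1}
AF (AX (~b & p)): least fixpoint, start Z0 = {n1}, add states with every successor in Z. Already a fixed point.
Sat(AF (AX (~b & p))) = {n1}
n1 ∈ Sat(AF (AX (~b & p))) = {n1}, so the formula holds at n1.

Yes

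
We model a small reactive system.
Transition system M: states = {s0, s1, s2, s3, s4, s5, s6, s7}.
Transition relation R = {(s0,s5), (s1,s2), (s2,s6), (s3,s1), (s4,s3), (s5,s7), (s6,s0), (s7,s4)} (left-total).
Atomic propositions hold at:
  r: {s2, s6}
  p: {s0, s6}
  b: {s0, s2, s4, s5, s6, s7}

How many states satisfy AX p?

Sat(AX p) = {s : every successor in {s0, s6}} = {s2, s6}
|Sat(AX p)| = |{s2, s6}| = 2.

2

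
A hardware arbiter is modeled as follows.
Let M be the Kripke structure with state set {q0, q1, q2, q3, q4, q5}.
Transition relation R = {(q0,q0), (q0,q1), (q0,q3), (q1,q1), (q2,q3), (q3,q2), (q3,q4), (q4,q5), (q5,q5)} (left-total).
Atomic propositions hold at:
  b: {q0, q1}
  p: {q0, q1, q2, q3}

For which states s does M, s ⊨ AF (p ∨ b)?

Sat(p ∨ b) = {q0, q1, q2, q3}
AF (p ∨ b): least fixpoint, start Z0 = {q0, q1, q2, q3}, add states with every successor in Z. Already a fixed point.
Sat(AF (p ∨ b)) = {q0, q1, q2, q3}

{q0, q1, q2, q3}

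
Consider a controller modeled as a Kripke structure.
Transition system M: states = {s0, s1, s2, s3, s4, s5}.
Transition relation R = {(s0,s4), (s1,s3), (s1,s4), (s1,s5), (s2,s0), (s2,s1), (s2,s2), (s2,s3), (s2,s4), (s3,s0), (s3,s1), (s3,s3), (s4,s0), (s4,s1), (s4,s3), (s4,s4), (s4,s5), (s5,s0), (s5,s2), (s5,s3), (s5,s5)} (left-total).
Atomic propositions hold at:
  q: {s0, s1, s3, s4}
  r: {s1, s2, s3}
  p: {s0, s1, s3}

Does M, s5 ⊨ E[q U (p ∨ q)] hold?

No

Sat(p ∨ q) = {s0, s1, s3, s4}
E[q U (p ∨ q)]: least fixpoint, start Z0 = Sat((p ∨ q)) = {s0, s1, s3, s4}, add states in Sat(q) with some successor in Z. Already a fixed point.
Sat(E[q U (p ∨ q)]) = {s0, s1, s3, s4}
s5 ∉ Sat(E[q U (p ∨ q)]) = {s0, s1, s3, s4}, so the formula does not hold at s5.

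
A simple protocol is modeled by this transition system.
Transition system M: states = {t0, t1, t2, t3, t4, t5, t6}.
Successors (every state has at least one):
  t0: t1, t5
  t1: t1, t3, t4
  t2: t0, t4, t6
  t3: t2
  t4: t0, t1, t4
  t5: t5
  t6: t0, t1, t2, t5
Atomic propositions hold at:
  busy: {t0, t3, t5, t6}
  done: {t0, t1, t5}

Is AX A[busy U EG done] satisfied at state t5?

EG done: greatest fixpoint, start Z0 = {t0, t1, t5}, keep only states in Sat with some successor in Z. Already a fixed point.
Sat(EG done) = {t0, t1, t5}
A[busy U EG done]: least fixpoint, start Z0 = Sat(EG done) = {t0, t1, t5}, add states in Sat(busy) with every successor in Z. Already a fixed point.
Sat(A[busy U EG done]) = {t0, t1, t5}
Sat(AX A[busy U EG done]) = {s : every successor in {t0, t1, t5}} = {t0, t5}
t5 ∈ Sat(AX A[busy U EG done]) = {t0, t5}, so the formula holds at t5.

Yes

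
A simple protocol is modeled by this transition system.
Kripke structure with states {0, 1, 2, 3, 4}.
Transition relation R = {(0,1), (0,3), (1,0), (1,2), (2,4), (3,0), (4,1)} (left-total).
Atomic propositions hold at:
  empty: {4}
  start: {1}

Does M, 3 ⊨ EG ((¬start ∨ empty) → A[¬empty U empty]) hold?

No

Sat(¬start) = {0, 2, 3, 4}
Sat(¬start ∨ empty) = {0, 2, 3, 4}
Sat(¬empty) = {0, 1, 2, 3}
A[¬empty U empty]: least fixpoint, start Z0 = Sat(empty) = {4}, add states in Sat(¬empty) with every successor in Z. Z1 = {2, 4}; fixed.
Sat(A[¬empty U empty]) = {2, 4}
Sat((¬start ∨ empty) → A[¬empty U empty]) = {1, 2, 4}
EG ((¬start ∨ empty) → A[¬empty U empty]): greatest fixpoint, start Z0 = {1, 2, 4}, keep only states in Sat with some successor in Z. Already a fixed point.
Sat(EG ((¬start ∨ empty) → A[¬empty U empty])) = {1, 2, 4}
3 ∉ Sat(EG ((¬start ∨ empty) → A[¬empty U empty])) = {1, 2, 4}, so the formula does not hold at 3.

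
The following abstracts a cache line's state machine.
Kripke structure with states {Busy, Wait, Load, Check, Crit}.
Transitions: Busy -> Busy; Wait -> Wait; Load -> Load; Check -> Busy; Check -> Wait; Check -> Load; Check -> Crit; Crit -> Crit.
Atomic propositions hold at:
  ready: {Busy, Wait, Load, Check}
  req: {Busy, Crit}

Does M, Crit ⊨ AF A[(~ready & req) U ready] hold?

No

Sat(~ready) = {Crit}
Sat(~ready & req) = {Crit}
A[(~ready & req) U ready]: least fixpoint, start Z0 = Sat(ready) = {Busy, Wait, Load, Check}, add states in Sat(~ready & req) with every successor in Z. Already a fixed point.
Sat(A[(~ready & req) U ready]) = {Busy, Wait, Load, Check}
AF A[(~ready & req) U ready]: least fixpoint, start Z0 = {Busy, Wait, Load, Check}, add states with every successor in Z. Already a fixed point.
Sat(AF A[(~ready & req) U ready]) = {Busy, Wait, Load, Check}
Crit ∉ Sat(AF A[(~ready & req) U ready]) = {Busy, Wait, Load, Check}, so the formula does not hold at Crit.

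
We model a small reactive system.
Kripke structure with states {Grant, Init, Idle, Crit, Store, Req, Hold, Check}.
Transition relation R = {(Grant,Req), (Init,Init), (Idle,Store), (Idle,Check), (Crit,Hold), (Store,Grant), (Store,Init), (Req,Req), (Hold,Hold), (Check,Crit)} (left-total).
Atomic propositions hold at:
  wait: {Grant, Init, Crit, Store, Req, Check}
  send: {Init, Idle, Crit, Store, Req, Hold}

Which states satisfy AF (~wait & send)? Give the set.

{Idle, Crit, Hold, Check}

Sat(~wait) = {Idle, Hold}
Sat(~wait & send) = {Idle, Hold}
AF (~wait & send): least fixpoint, start Z0 = {Idle, Hold}, add states with every successor in Z. Z1 = {Idle, Crit, Hold}; Z2 = {Idle, Crit, Hold, Check}; fixed.
Sat(AF (~wait & send)) = {Idle, Crit, Hold, Check}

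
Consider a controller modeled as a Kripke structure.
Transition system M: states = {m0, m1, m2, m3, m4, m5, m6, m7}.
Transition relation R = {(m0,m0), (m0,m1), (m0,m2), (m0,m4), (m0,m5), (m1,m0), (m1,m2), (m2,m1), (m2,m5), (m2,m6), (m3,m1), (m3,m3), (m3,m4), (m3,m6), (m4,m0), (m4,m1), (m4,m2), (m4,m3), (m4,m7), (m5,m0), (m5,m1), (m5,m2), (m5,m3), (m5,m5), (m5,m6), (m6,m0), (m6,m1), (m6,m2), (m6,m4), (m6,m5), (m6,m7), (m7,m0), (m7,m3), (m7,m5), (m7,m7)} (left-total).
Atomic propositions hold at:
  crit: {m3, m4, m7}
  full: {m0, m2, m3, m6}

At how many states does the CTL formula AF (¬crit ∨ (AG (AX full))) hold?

5

Sat(¬crit) = {m0, m1, m2, m5, m6}
Sat(AX full) = {s : every successor in {m0, m2, m3, m6}} = {m1}
AG (AX full): greatest fixpoint, start Z0 = {m1}, keep only states in Sat with every successor in Z. Z1 = ∅; fixed.
Sat(AG (AX full)) = ∅
Sat(¬crit ∨ (AG (AX full))) = {m0, m1, m2, m5, m6}
AF (¬crit ∨ (AG (AX full))): least fixpoint, start Z0 = {m0, m1, m2, m5, m6}, add states with every successor in Z. Already a fixed point.
Sat(AF (¬crit ∨ (AG (AX full)))) = {m0, m1, m2, m5, m6}
|Sat(AF (¬crit ∨ (AG (AX full))))| = |{m0, m1, m2, m5, m6}| = 5.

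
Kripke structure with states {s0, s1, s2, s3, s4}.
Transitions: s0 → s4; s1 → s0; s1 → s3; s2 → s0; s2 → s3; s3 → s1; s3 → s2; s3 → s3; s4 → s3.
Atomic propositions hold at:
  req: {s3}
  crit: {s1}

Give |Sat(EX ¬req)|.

4

Sat(¬req) = {s0, s1, s2, s4}
Sat(EX ¬req) = {s : some successor in {s0, s1, s2, s4}} = {s0, s1, s2, s3}
|Sat(EX ¬req)| = |{s0, s1, s2, s3}| = 4.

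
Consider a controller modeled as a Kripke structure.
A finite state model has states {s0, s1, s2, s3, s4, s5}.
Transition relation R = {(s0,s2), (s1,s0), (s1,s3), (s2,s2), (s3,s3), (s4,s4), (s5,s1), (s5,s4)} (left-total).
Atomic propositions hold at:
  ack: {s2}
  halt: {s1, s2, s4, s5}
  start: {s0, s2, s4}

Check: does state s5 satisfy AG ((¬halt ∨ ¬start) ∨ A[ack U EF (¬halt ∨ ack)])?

Sat(¬halt) = {s0, s3}
Sat(¬start) = {s1, s3, s5}
Sat(¬halt ∨ ¬start) = {s0, s1, s3, s5}
Sat(¬halt ∨ ack) = {s0, s2, s3}
EF (¬halt ∨ ack): least fixpoint, start Z0 = {s0, s2, s3}, add states with some successor in Z. Z1 = {s0, s1, s2, s3}; Z2 = {s0, s1, s2, s3, s5}; fixed.
Sat(EF (¬halt ∨ ack)) = {s0, s1, s2, s3, s5}
A[ack U EF (¬halt ∨ ack)]: least fixpoint, start Z0 = Sat(EF (¬halt ∨ ack)) = {s0, s1, s2, s3, s5}, add states in Sat(ack) with every successor in Z. Already a fixed point.
Sat(A[ack U EF (¬halt ∨ ack)]) = {s0, s1, s2, s3, s5}
Sat((¬halt ∨ ¬start) ∨ A[ack U EF (¬halt ∨ ack)]) = {s0, s1, s2, s3, s5}
AG ((¬halt ∨ ¬start) ∨ A[ack U EF (¬halt ∨ ack)]): greatest fixpoint, start Z0 = {s0, s1, s2, s3, s5}, keep only states in Sat with every successor in Z. Z1 = {s0, s1, s2, s3}; fixed.
Sat(AG ((¬halt ∨ ¬start) ∨ A[ack U EF (¬halt ∨ ack)])) = {s0, s1, s2, s3}
s5 ∉ Sat(AG ((¬halt ∨ ¬start) ∨ A[ack U EF (¬halt ∨ ack)])) = {s0, s1, s2, s3}, so the formula does not hold at s5.

No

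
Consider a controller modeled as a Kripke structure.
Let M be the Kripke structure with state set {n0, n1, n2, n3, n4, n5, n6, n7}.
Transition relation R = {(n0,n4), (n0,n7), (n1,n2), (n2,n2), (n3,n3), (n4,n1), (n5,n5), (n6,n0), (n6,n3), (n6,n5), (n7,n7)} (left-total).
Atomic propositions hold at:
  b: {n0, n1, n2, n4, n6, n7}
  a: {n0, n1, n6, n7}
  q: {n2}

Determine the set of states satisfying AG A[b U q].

A[b U q]: least fixpoint, start Z0 = Sat(q) = {n2}, add states in Sat(b) with every successor in Z. Z1 = {n1, n2}; Z2 = {n1, n2, n4}; fixed.
Sat(A[b U q]) = {n1, n2, n4}
AG A[b U q]: greatest fixpoint, start Z0 = {n1, n2, n4}, keep only states in Sat with every successor in Z. Already a fixed point.
Sat(AG A[b U q]) = {n1, n2, n4}

{n1, n2, n4}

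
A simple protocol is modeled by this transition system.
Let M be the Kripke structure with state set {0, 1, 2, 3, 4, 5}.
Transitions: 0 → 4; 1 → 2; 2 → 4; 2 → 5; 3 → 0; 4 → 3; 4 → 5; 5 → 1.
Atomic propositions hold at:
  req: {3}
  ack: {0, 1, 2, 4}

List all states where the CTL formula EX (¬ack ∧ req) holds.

{4}

Sat(¬ack) = {3, 5}
Sat(¬ack ∧ req) = {3}
Sat(EX (¬ack ∧ req)) = {s : some successor in {3}} = {4}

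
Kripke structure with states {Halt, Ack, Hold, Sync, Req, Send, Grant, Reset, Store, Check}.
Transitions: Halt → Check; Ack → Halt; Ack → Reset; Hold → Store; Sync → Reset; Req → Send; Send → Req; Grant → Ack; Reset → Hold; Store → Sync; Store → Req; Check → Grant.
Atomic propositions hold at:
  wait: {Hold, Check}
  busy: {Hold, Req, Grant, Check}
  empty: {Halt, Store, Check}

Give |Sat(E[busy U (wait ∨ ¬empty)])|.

Sat(¬empty) = {Ack, Hold, Sync, Req, Send, Grant, Reset}
Sat(wait ∨ ¬empty) = {Ack, Hold, Sync, Req, Send, Grant, Reset, Check}
E[busy U (wait ∨ ¬empty)]: least fixpoint, start Z0 = Sat((wait ∨ ¬empty)) = {Ack, Hold, Sync, Req, Send, Grant, Reset, Check}, add states in Sat(busy) with some successor in Z. Already a fixed point.
Sat(E[busy U (wait ∨ ¬empty)]) = {Ack, Hold, Sync, Req, Send, Grant, Reset, Check}
|Sat(E[busy U (wait ∨ ¬empty)])| = |{Ack, Hold, Sync, Req, Send, Grant, Reset, Check}| = 8.

8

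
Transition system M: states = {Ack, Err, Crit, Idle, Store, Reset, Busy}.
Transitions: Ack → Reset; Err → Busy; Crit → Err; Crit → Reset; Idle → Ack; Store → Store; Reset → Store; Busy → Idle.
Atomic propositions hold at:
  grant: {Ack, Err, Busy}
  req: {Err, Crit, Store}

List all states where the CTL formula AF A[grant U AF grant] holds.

{Ack, Err, Idle, Busy}

AF grant: least fixpoint, start Z0 = {Ack, Err, Busy}, add states with every successor in Z. Z1 = {Ack, Err, Idle, Busy}; fixed.
Sat(AF grant) = {Ack, Err, Idle, Busy}
A[grant U AF grant]: least fixpoint, start Z0 = Sat(AF grant) = {Ack, Err, Idle, Busy}, add states in Sat(grant) with every successor in Z. Already a fixed point.
Sat(A[grant U AF grant]) = {Ack, Err, Idle, Busy}
AF A[grant U AF grant]: least fixpoint, start Z0 = {Ack, Err, Idle, Busy}, add states with every successor in Z. Already a fixed point.
Sat(AF A[grant U AF grant]) = {Ack, Err, Idle, Busy}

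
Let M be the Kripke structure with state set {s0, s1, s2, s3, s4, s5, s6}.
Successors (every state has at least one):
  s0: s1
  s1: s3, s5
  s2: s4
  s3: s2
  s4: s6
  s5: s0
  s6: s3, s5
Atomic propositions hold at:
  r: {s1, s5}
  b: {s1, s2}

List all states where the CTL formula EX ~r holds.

{s1, s2, s3, s4, s5, s6}

Sat(~r) = {s0, s2, s3, s4, s6}
Sat(EX ~r) = {s : some successor in {s0, s2, s3, s4, s6}} = {s1, s2, s3, s4, s5, s6}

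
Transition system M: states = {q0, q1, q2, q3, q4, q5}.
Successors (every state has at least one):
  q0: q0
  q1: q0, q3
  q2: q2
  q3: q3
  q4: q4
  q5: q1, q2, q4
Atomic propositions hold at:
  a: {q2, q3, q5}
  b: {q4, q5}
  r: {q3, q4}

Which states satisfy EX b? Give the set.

{q4, q5}

Sat(EX b) = {s : some successor in {q4, q5}} = {q4, q5}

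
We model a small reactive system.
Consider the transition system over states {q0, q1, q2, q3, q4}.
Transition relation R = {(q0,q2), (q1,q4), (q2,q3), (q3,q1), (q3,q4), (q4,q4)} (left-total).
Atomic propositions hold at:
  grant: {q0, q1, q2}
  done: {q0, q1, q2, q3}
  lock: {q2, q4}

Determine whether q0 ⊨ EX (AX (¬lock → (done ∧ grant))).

Sat(¬lock) = {q0, q1, q3}
Sat(done ∧ grant) = {q0, q1, q2}
Sat(¬lock → (done ∧ grant)) = {q0, q1, q2, q4}
Sat(AX (¬lock → (done ∧ grant))) = {s : every successor in {q0, q1, q2, q4}} = {q0, q1, q3, q4}
Sat(EX (AX (¬lock → (done ∧ grant)))) = {s : some successor in {q0, q1, q3, q4}} = {q1, q2, q3, q4}
q0 ∉ Sat(EX (AX (¬lock → (done ∧ grant)))) = {q1, q2, q3, q4}, so the formula does not hold at q0.

No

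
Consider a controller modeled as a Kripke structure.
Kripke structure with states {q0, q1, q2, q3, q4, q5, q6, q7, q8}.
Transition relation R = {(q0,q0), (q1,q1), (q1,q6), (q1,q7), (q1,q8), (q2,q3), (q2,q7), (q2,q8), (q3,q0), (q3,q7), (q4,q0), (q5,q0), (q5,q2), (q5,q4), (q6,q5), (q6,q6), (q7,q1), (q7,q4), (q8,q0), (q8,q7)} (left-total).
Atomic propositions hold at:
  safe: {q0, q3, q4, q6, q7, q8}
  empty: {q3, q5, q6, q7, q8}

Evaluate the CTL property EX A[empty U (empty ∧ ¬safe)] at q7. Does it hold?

Sat(¬safe) = {q1, q2, q5}
Sat(empty ∧ ¬safe) = {q5}
A[empty U (empty ∧ ¬safe)]: least fixpoint, start Z0 = Sat((empty ∧ ¬safe)) = {q5}, add states in Sat(empty) with every successor in Z. Already a fixed point.
Sat(A[empty U (empty ∧ ¬safe)]) = {q5}
Sat(EX A[empty U (empty ∧ ¬safe)]) = {s : some successor in {q5}} = {q6}
q7 ∉ Sat(EX A[empty U (empty ∧ ¬safe)]) = {q6}, so the formula does not hold at q7.

No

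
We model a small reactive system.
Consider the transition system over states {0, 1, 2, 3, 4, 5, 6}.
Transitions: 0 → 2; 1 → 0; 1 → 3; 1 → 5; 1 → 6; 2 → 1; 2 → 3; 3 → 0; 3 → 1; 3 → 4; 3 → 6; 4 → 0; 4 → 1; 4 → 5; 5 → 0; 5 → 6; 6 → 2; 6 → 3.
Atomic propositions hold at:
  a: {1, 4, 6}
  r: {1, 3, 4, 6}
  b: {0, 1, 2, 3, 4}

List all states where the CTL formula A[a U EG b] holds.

EG b: greatest fixpoint, start Z0 = {0, 1, 2, 3, 4}, keep only states in Sat with some successor in Z. Already a fixed point.
Sat(EG b) = {0, 1, 2, 3, 4}
A[a U EG b]: least fixpoint, start Z0 = Sat(EG b) = {0, 1, 2, 3, 4}, add states in Sat(a) with every successor in Z. Z1 = {0, 1, 2, 3, 4, 6}; fixed.
Sat(A[a U EG b]) = {0, 1, 2, 3, 4, 6}

{0, 1, 2, 3, 4, 6}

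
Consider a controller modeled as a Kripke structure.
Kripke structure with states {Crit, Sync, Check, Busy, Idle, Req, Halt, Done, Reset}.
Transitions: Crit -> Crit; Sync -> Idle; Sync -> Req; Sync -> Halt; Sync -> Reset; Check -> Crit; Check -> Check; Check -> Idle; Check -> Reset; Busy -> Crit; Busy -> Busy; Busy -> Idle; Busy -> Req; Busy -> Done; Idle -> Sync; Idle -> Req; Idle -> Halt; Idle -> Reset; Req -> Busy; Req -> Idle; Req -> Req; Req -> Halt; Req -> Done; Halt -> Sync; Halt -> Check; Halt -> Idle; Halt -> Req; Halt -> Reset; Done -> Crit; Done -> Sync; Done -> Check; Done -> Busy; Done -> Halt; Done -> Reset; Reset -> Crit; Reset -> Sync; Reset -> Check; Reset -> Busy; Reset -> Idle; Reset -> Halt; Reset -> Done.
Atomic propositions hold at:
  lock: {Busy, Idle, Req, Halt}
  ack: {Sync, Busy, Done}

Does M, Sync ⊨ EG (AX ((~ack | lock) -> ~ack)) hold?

Yes

Sat(~ack) = {Crit, Check, Idle, Req, Halt, Reset}
Sat(~ack | lock) = {Crit, Check, Busy, Idle, Req, Halt, Reset}
Sat((~ack | lock) -> ~ack) = {Crit, Sync, Check, Idle, Req, Halt, Done, Reset}
Sat(AX ((~ack | lock) -> ~ack)) = {s : every successor in {Crit, Sync, Check, Idle, Req, Halt, Done, Reset}} = {Crit, Sync, Check, Idle, Halt}
EG (AX ((~ack | lock) -> ~ack)): greatest fixpoint, start Z0 = {Crit, Sync, Check, Idle, Halt}, keep only states in Sat with some successor in Z. Already a fixed point.
Sat(EG (AX ((~ack | lock) -> ~ack))) = {Crit, Sync, Check, Idle, Halt}
Sync ∈ Sat(EG (AX ((~ack | lock) -> ~ack))) = {Crit, Sync, Check, Idle, Halt}, so the formula holds at Sync.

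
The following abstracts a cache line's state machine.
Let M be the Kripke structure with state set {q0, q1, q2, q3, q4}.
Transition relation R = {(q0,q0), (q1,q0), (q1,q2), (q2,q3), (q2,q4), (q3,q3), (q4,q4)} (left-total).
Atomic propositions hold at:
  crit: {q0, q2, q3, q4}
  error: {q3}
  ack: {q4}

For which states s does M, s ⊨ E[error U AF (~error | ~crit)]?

Sat(~error) = {q0, q1, q2, q4}
Sat(~crit) = {q1}
Sat(~error | ~crit) = {q0, q1, q2, q4}
AF (~error | ~crit): least fixpoint, start Z0 = {q0, q1, q2, q4}, add states with every successor in Z. Already a fixed point.
Sat(AF (~error | ~crit)) = {q0, q1, q2, q4}
E[error U AF (~error | ~crit)]: least fixpoint, start Z0 = Sat(AF (~error | ~crit)) = {q0, q1, q2, q4}, add states in Sat(error) with some successor in Z. Already a fixed point.
Sat(E[error U AF (~error | ~crit)]) = {q0, q1, q2, q4}

{q0, q1, q2, q4}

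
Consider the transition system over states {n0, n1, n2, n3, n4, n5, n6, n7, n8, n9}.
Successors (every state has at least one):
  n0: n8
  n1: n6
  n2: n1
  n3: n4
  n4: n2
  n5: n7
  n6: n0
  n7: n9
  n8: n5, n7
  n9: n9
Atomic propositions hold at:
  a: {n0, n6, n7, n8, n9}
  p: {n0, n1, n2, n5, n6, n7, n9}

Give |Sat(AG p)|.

3

AG p: greatest fixpoint, start Z0 = {n0, n1, n2, n5, n6, n7, n9}, keep only states in Sat with every successor in Z. Z1 = {n1, n2, n5, n6, n7, n9}; Z2 = {n1, n2, n5, n7, n9}; Z3 = {n2, n5, n7, n9}; Z4 = {n5, n7, n9}; fixed.
Sat(AG p) = {n5, n7, n9}
|Sat(AG p)| = |{n5, n7, n9}| = 3.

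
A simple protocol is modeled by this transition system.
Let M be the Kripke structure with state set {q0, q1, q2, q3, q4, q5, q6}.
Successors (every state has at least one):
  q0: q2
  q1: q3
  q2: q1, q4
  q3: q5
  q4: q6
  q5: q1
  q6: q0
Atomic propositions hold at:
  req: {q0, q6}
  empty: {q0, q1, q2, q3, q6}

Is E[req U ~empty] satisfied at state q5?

Yes

Sat(~empty) = {q4, q5}
E[req U ~empty]: least fixpoint, start Z0 = Sat(~empty) = {q4, q5}, add states in Sat(req) with some successor in Z. Already a fixed point.
Sat(E[req U ~empty]) = {q4, q5}
q5 ∈ Sat(E[req U ~empty]) = {q4, q5}, so the formula holds at q5.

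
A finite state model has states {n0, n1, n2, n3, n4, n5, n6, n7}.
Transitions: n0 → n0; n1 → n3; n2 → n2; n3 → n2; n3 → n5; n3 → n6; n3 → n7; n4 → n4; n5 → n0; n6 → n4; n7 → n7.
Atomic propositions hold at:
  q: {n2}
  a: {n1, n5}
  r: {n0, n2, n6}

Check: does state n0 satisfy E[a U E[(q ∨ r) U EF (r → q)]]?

No

Sat(q ∨ r) = {n0, n2, n6}
Sat(r → q) = {n1, n2, n3, n4, n5, n7}
EF (r → q): least fixpoint, start Z0 = {n1, n2, n3, n4, n5, n7}, add states with some successor in Z. Z1 = {n1, n2, n3, n4, n5, n6, n7}; fixed.
Sat(EF (r → q)) = {n1, n2, n3, n4, n5, n6, n7}
E[(q ∨ r) U EF (r → q)]: least fixpoint, start Z0 = Sat(EF (r → q)) = {n1, n2, n3, n4, n5, n6, n7}, add states in Sat(q ∨ r) with some successor in Z. Already a fixed point.
Sat(E[(q ∨ r) U EF (r → q)]) = {n1, n2, n3, n4, n5, n6, n7}
E[a U E[(q ∨ r) U EF (r → q)]]: least fixpoint, start Z0 = Sat(E[(q ∨ r) U EF (r → q)]) = {n1, n2, n3, n4, n5, n6, n7}, add states in Sat(a) with some successor in Z. Already a fixed point.
Sat(E[a U E[(q ∨ r) U EF (r → q)]]) = {n1, n2, n3, n4, n5, n6, n7}
n0 ∉ Sat(E[a U E[(q ∨ r) U EF (r → q)]]) = {n1, n2, n3, n4, n5, n6, n7}, so the formula does not hold at n0.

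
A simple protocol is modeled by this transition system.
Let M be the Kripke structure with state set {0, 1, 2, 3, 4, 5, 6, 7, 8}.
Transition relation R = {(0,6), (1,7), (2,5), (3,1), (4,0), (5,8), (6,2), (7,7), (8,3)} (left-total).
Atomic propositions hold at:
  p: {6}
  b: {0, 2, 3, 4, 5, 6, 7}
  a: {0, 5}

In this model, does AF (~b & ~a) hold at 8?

Yes

Sat(~b) = {1, 8}
Sat(~a) = {1, 2, 3, 4, 6, 7, 8}
Sat(~b & ~a) = {1, 8}
AF (~b & ~a): least fixpoint, start Z0 = {1, 8}, add states with every successor in Z. Z1 = {1, 3, 5, 8}; Z2 = {1, 2, 3, 5, 8}; Z3 = {1, 2, 3, 5, 6, 8}; Z4 = {0, 1, 2, 3, 5, 6, 8}; Z5 = {0, 1, 2, 3, 4, 5, 6, 8}; fixed.
Sat(AF (~b & ~a)) = {0, 1, 2, 3, 4, 5, 6, 8}
8 ∈ Sat(AF (~b & ~a)) = {0, 1, 2, 3, 4, 5, 6, 8}, so the formula holds at 8.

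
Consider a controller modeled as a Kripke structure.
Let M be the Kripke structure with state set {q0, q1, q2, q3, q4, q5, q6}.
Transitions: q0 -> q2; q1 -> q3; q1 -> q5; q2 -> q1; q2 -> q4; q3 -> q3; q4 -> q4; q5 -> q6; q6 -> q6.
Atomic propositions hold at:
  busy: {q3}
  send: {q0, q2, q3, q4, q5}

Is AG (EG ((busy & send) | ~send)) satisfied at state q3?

Sat(busy & send) = {q3}
Sat(~send) = {q1, q6}
Sat((busy & send) | ~send) = {q1, q3, q6}
EG ((busy & send) | ~send): greatest fixpoint, start Z0 = {q1, q3, q6}, keep only states in Sat with some successor in Z. Already a fixed point.
Sat(EG ((busy & send) | ~send)) = {q1, q3, q6}
AG (EG ((busy & send) | ~send)): greatest fixpoint, start Z0 = {q1, q3, q6}, keep only states in Sat with every successor in Z. Z1 = {q3, q6}; fixed.
Sat(AG (EG ((busy & send) | ~send))) = {q3, q6}
q3 ∈ Sat(AG (EG ((busy & send) | ~send))) = {q3, q6}, so the formula holds at q3.

Yes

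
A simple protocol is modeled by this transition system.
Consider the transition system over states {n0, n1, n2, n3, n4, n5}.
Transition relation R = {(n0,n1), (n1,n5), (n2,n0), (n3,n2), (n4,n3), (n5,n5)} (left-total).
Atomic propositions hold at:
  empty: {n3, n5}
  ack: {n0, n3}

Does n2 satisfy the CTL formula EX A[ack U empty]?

No

A[ack U empty]: least fixpoint, start Z0 = Sat(empty) = {n3, n5}, add states in Sat(ack) with every successor in Z. Already a fixed point.
Sat(A[ack U empty]) = {n3, n5}
Sat(EX A[ack U empty]) = {s : some successor in {n3, n5}} = {n1, n4, n5}
n2 ∉ Sat(EX A[ack U empty]) = {n1, n4, n5}, so the formula does not hold at n2.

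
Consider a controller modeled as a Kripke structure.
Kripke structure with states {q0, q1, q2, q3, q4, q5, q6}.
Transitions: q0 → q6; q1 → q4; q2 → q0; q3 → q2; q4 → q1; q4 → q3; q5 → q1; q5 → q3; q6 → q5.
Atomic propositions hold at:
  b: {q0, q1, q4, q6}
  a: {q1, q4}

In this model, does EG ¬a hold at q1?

No

Sat(¬a) = {q0, q2, q3, q5, q6}
EG ¬a: greatest fixpoint, start Z0 = {q0, q2, q3, q5, q6}, keep only states in Sat with some successor in Z. Already a fixed point.
Sat(EG ¬a) = {q0, q2, q3, q5, q6}
q1 ∉ Sat(EG ¬a) = {q0, q2, q3, q5, q6}, so the formula does not hold at q1.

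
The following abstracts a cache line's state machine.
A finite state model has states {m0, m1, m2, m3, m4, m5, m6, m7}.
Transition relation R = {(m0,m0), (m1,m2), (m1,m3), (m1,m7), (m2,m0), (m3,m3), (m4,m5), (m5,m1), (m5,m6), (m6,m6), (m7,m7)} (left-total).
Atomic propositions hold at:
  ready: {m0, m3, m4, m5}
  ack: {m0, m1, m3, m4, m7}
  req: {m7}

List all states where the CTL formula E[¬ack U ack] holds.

Sat(¬ack) = {m2, m5, m6}
E[¬ack U ack]: least fixpoint, start Z0 = Sat(ack) = {m0, m1, m3, m4, m7}, add states in Sat(¬ack) with some successor in Z. Z1 = {m0, m1, m2, m3, m4, m5, m7}; fixed.
Sat(E[¬ack U ack]) = {m0, m1, m2, m3, m4, m5, m7}

{m0, m1, m2, m3, m4, m5, m7}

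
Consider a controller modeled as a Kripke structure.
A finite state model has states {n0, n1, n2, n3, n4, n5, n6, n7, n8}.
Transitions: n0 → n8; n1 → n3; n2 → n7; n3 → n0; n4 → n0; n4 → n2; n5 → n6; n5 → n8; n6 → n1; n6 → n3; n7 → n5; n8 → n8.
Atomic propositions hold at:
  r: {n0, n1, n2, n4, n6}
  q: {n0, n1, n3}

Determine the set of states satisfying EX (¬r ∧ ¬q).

{n0, n2, n5, n7, n8}

Sat(¬r) = {n3, n5, n7, n8}
Sat(¬q) = {n2, n4, n5, n6, n7, n8}
Sat(¬r ∧ ¬q) = {n5, n7, n8}
Sat(EX (¬r ∧ ¬q)) = {s : some successor in {n5, n7, n8}} = {n0, n2, n5, n7, n8}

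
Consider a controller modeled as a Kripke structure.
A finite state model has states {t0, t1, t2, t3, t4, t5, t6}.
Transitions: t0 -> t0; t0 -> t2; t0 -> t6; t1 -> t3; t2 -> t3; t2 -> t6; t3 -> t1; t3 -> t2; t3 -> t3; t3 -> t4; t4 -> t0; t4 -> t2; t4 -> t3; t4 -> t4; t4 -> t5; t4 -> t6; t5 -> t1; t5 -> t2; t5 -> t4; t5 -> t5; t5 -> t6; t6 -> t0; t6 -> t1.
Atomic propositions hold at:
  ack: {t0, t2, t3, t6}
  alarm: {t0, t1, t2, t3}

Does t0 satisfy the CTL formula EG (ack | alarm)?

Yes

Sat(ack | alarm) = {t0, t1, t2, t3, t6}
EG (ack | alarm): greatest fixpoint, start Z0 = {t0, t1, t2, t3, t6}, keep only states in Sat with some successor in Z. Already a fixed point.
Sat(EG (ack | alarm)) = {t0, t1, t2, t3, t6}
t0 ∈ Sat(EG (ack | alarm)) = {t0, t1, t2, t3, t6}, so the formula holds at t0.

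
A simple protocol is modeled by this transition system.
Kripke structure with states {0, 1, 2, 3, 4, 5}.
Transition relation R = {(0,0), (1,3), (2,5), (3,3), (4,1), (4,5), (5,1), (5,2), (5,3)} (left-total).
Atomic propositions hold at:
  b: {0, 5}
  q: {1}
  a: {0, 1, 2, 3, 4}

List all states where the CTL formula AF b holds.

AF b: least fixpoint, start Z0 = {0, 5}, add states with every successor in Z. Z1 = {0, 2, 5}; fixed.
Sat(AF b) = {0, 2, 5}

{0, 2, 5}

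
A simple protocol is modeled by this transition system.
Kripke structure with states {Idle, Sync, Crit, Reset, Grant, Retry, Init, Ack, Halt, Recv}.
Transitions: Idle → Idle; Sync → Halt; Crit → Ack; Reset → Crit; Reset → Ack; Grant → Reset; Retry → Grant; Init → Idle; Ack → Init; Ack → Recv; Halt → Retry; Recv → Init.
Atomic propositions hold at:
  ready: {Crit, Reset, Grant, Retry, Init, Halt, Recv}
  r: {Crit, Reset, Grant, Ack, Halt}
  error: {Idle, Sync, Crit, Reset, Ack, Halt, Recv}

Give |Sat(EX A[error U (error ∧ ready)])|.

4

Sat(error ∧ ready) = {Crit, Reset, Halt, Recv}
A[error U (error ∧ ready)]: least fixpoint, start Z0 = Sat((error ∧ ready)) = {Crit, Reset, Halt, Recv}, add states in Sat(error) with every successor in Z. Z1 = {Sync, Crit, Reset, Halt, Recv}; fixed.
Sat(A[error U (error ∧ ready)]) = {Sync, Crit, Reset, Halt, Recv}
Sat(EX A[error U (error ∧ ready)]) = {s : some successor in {Sync, Crit, Reset, Halt, Recv}} = {Sync, Reset, Grant, Ack}
|Sat(EX A[error U (error ∧ ready)])| = |{Sync, Reset, Grant, Ack}| = 4.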